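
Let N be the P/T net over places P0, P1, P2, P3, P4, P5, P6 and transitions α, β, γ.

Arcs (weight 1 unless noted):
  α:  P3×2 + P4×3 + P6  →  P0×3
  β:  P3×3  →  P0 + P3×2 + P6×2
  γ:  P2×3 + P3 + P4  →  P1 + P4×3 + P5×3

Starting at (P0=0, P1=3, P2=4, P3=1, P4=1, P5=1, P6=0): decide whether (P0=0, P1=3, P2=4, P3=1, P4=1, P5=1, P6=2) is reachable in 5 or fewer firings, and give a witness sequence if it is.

depth 0: 1 marking
depth 1: 2 markings reached so far
depth 2: 2 markings reached so far
(frontier empty at depth 2; search complete)
target is not among the 2 markings reachable within 5 steps

NO — not reachable within 5 firings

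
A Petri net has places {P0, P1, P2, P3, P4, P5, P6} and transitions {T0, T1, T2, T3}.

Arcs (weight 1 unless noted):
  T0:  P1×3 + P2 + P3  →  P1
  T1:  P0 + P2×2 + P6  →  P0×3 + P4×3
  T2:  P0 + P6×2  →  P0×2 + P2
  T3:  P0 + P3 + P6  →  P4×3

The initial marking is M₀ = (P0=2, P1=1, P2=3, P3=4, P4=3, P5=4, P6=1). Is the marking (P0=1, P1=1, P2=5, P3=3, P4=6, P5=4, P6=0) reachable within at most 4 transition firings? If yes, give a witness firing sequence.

NO — not reachable within 4 firings

depth 0: 1 marking
depth 1: 3 markings reached so far
depth 2: 3 markings reached so far
(frontier empty at depth 2; search complete)
target is not among the 3 markings reachable within 4 steps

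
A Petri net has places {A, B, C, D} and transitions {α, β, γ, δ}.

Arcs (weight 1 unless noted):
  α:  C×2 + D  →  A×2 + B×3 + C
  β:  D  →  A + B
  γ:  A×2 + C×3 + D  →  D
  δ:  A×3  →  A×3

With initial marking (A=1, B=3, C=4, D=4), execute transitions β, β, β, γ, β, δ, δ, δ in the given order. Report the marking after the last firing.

(A=3, B=7, C=1, D=0)

step 1: fire β:  (A=1, B=3, C=4, D=4) → (A=2, B=4, C=4, D=3)
step 2: fire β:  (A=2, B=4, C=4, D=3) → (A=3, B=5, C=4, D=2)
step 3: fire β:  (A=3, B=5, C=4, D=2) → (A=4, B=6, C=4, D=1)
step 4: fire γ:  (A=4, B=6, C=4, D=1) → (A=2, B=6, C=1, D=1)
step 5: fire β:  (A=2, B=6, C=1, D=1) → (A=3, B=7, C=1, D=0)
step 6: fire δ:  (A=3, B=7, C=1, D=0) → (A=3, B=7, C=1, D=0)
step 7: fire δ:  (A=3, B=7, C=1, D=0) → (A=3, B=7, C=1, D=0)
step 8: fire δ:  (A=3, B=7, C=1, D=0) → (A=3, B=7, C=1, D=0)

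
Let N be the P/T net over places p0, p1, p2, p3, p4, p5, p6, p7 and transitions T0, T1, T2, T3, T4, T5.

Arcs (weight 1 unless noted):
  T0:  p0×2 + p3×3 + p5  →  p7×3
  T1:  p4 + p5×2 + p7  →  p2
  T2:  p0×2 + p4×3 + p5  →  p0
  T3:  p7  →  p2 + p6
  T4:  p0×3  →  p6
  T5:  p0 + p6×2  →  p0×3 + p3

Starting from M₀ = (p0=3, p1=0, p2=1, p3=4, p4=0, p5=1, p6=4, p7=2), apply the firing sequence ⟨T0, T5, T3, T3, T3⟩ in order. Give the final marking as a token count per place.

(p0=3, p1=0, p2=4, p3=2, p4=0, p5=0, p6=5, p7=2)

step 1: fire T0:  (p0=3, p1=0, p2=1, p3=4, p4=0, p5=1, p6=4, p7=2) → (p0=1, p1=0, p2=1, p3=1, p4=0, p5=0, p6=4, p7=5)
step 2: fire T5:  (p0=1, p1=0, p2=1, p3=1, p4=0, p5=0, p6=4, p7=5) → (p0=3, p1=0, p2=1, p3=2, p4=0, p5=0, p6=2, p7=5)
step 3: fire T3:  (p0=3, p1=0, p2=1, p3=2, p4=0, p5=0, p6=2, p7=5) → (p0=3, p1=0, p2=2, p3=2, p4=0, p5=0, p6=3, p7=4)
step 4: fire T3:  (p0=3, p1=0, p2=2, p3=2, p4=0, p5=0, p6=3, p7=4) → (p0=3, p1=0, p2=3, p3=2, p4=0, p5=0, p6=4, p7=3)
step 5: fire T3:  (p0=3, p1=0, p2=3, p3=2, p4=0, p5=0, p6=4, p7=3) → (p0=3, p1=0, p2=4, p3=2, p4=0, p5=0, p6=5, p7=2)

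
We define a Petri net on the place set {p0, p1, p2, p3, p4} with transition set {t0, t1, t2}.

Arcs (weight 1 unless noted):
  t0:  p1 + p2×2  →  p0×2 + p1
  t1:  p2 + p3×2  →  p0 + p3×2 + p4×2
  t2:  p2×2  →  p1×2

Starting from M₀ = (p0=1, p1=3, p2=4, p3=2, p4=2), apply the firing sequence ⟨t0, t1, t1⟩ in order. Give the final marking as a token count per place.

(p0=5, p1=3, p2=0, p3=2, p4=6)

step 1: fire t0:  (p0=1, p1=3, p2=4, p3=2, p4=2) → (p0=3, p1=3, p2=2, p3=2, p4=2)
step 2: fire t1:  (p0=3, p1=3, p2=2, p3=2, p4=2) → (p0=4, p1=3, p2=1, p3=2, p4=4)
step 3: fire t1:  (p0=4, p1=3, p2=1, p3=2, p4=4) → (p0=5, p1=3, p2=0, p3=2, p4=6)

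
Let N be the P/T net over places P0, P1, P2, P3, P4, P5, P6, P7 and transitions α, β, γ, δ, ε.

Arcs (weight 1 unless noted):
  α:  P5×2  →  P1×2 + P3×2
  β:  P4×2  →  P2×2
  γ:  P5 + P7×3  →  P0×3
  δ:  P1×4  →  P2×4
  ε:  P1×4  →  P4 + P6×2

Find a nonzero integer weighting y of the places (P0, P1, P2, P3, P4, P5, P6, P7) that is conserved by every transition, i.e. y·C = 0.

Incidence matrix C (rows=places, cols=transitions):
        α    β    γ    δ    ε
   P0   0    0    3    0    0
   P1   2    0    0   -4   -4
   P2   0    2    0    4    0
   P3   2    0    0    0    0
   P4   0   -2    0    0    1
   P5  -2    0   -1    0    0
   P6   0    0    0    0    2
   P7   0    0   -3    0    0

Candidate y = [1, 0, 0, 3, 0, 3, 0, 0]; check y·C column-wise:
  col α: 1·0 + 0·2 + 3·2 + 3·-2 = 0
  col β: 1·0 + 0·2 + 3·0 + 0·-2 + 3·0 = 0
  col γ: 1·3 + 3·0 + 3·-1 + 0·-3 = 0
  col δ: 1·0 + 0·-4 + 0·4 + 3·0 + 3·0 = 0
  col ε: 1·0 + 0·-4 + 3·0 + 0·1 + 3·0 + 0·2 = 0

y = (P0:1, P1:0, P2:0, P3:3, P4:0, P5:3, P6:0, P7:0)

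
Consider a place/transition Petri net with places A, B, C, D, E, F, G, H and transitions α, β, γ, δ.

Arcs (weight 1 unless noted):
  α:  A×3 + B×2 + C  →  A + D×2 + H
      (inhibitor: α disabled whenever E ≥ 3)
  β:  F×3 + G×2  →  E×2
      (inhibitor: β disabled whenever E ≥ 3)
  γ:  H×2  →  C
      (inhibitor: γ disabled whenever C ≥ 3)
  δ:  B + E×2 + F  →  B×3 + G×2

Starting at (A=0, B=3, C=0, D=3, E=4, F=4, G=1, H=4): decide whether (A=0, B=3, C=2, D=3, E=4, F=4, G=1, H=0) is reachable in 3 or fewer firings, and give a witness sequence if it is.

YES — reachable via ⟨γ, γ⟩ (2 firings)

step 1: fire γ:  (A=0, B=3, C=0, D=3, E=4, F=4, G=1, H=4) → (A=0, B=3, C=1, D=3, E=4, F=4, G=1, H=2)
step 2: fire γ:  (A=0, B=3, C=1, D=3, E=4, F=4, G=1, H=2) → (A=0, B=3, C=2, D=3, E=4, F=4, G=1, H=0)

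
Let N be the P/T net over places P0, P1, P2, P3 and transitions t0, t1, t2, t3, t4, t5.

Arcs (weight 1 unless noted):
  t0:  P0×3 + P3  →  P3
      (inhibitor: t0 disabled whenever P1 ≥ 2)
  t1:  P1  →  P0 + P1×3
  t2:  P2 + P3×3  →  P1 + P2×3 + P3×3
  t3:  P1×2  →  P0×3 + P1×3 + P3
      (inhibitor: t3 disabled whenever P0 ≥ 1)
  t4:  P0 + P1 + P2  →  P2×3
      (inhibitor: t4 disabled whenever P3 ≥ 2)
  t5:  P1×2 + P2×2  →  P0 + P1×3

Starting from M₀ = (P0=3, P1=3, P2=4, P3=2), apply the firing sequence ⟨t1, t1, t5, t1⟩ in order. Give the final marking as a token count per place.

(P0=7, P1=10, P2=2, P3=2)

step 1: fire t1:  (P0=3, P1=3, P2=4, P3=2) → (P0=4, P1=5, P2=4, P3=2)
step 2: fire t1:  (P0=4, P1=5, P2=4, P3=2) → (P0=5, P1=7, P2=4, P3=2)
step 3: fire t5:  (P0=5, P1=7, P2=4, P3=2) → (P0=6, P1=8, P2=2, P3=2)
step 4: fire t1:  (P0=6, P1=8, P2=2, P3=2) → (P0=7, P1=10, P2=2, P3=2)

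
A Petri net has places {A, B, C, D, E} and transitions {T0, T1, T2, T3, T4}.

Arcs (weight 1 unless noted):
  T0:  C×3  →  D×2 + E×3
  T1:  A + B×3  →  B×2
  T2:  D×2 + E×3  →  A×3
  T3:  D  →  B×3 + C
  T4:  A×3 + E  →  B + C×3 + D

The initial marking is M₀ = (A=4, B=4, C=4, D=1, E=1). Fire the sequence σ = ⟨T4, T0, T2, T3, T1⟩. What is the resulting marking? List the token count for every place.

(A=3, B=7, C=5, D=1, E=0)

step 1: fire T4:  (A=4, B=4, C=4, D=1, E=1) → (A=1, B=5, C=7, D=2, E=0)
step 2: fire T0:  (A=1, B=5, C=7, D=2, E=0) → (A=1, B=5, C=4, D=4, E=3)
step 3: fire T2:  (A=1, B=5, C=4, D=4, E=3) → (A=4, B=5, C=4, D=2, E=0)
step 4: fire T3:  (A=4, B=5, C=4, D=2, E=0) → (A=4, B=8, C=5, D=1, E=0)
step 5: fire T1:  (A=4, B=8, C=5, D=1, E=0) → (A=3, B=7, C=5, D=1, E=0)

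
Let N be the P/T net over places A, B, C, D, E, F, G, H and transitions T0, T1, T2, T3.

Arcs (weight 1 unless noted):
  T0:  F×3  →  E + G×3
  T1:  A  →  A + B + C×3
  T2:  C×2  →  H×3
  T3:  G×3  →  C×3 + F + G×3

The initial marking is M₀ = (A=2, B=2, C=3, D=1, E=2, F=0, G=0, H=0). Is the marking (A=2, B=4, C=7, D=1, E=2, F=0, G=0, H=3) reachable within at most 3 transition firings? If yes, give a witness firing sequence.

YES — reachable via ⟨T1, T1, T2⟩ (3 firings)

step 1: fire T1:  (A=2, B=2, C=3, D=1, E=2, F=0, G=0, H=0) → (A=2, B=3, C=6, D=1, E=2, F=0, G=0, H=0)
step 2: fire T1:  (A=2, B=3, C=6, D=1, E=2, F=0, G=0, H=0) → (A=2, B=4, C=9, D=1, E=2, F=0, G=0, H=0)
step 3: fire T2:  (A=2, B=4, C=9, D=1, E=2, F=0, G=0, H=0) → (A=2, B=4, C=7, D=1, E=2, F=0, G=0, H=3)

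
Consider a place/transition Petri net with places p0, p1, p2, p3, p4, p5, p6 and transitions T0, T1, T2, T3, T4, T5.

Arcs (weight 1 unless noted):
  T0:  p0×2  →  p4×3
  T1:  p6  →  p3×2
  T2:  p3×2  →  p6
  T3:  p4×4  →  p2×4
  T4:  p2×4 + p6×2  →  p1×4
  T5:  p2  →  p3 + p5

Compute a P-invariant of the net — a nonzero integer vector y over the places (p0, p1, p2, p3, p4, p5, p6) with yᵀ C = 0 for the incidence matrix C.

y = (p0:3, p1:2, p2:2, p3:0, p4:2, p5:2, p6:0)

Incidence matrix C (rows=places, cols=transitions):
       T0   T1   T2   T3   T4   T5
   p0  -2    0    0    0    0    0
   p1   0    0    0    0    4    0
   p2   0    0    0    4   -4   -1
   p3   0    2   -2    0    0    1
   p4   3    0    0   -4    0    0
   p5   0    0    0    0    0    1
   p6   0   -1    1    0   -2    0

Candidate y = [3, 2, 2, 0, 2, 2, 0]; check y·C column-wise:
  col T0: 3·-2 + 2·0 + 2·0 + 2·3 + 2·0 = 0
  col T1: 3·0 + 2·0 + 2·0 + 0·2 + 2·0 + 2·0 + 0·-1 = 0
  col T2: 3·0 + 2·0 + 2·0 + 0·-2 + 2·0 + 2·0 + 0·1 = 0
  col T3: 3·0 + 2·0 + 2·4 + 2·-4 + 2·0 = 0
  col T4: 3·0 + 2·4 + 2·-4 + 2·0 + 2·0 + 0·-2 = 0
  col T5: 3·0 + 2·0 + 2·-1 + 0·1 + 2·0 + 2·1 = 0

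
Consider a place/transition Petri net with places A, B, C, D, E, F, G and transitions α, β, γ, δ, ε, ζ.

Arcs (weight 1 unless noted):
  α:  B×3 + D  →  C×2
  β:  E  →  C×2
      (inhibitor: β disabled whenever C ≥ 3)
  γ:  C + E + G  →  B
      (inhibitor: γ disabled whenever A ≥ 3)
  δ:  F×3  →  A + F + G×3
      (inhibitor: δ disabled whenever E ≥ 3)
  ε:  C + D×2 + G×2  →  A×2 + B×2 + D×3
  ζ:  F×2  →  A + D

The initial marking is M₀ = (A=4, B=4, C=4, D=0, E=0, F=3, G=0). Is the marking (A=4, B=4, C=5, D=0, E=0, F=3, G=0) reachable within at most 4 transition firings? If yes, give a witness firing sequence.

NO — not reachable within 4 firings

depth 0: 1 marking
depth 1: 3 markings reached so far
depth 2: 4 markings reached so far
depth 3: 4 markings reached so far
(frontier empty at depth 3; search complete)
target is not among the 4 markings reachable within 4 steps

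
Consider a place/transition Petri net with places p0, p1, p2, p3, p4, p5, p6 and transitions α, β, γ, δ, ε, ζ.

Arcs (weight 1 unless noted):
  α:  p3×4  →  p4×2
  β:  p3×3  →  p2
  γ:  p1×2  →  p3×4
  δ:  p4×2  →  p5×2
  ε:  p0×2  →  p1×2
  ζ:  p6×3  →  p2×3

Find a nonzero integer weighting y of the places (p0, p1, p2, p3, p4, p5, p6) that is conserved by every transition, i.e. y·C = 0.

Incidence matrix C (rows=places, cols=transitions):
        α    β    γ    δ    ε    ζ
   p0   0    0    0    0   -2    0
   p1   0    0   -2    0    2    0
   p2   0    1    0    0    0    3
   p3  -4   -3    4    0    0    0
   p4   2    0    0   -2    0    0
   p5   0    0    0    2    0    0
   p6   0    0    0    0    0   -3

Candidate y = [2, 2, 3, 1, 2, 2, 3]; check y·C column-wise:
  col α: 2·0 + 2·0 + 3·0 + 1·-4 + 2·2 + 2·0 + 3·0 = 0
  col β: 2·0 + 2·0 + 3·1 + 1·-3 + 2·0 + 2·0 + 3·0 = 0
  col γ: 2·0 + 2·-2 + 3·0 + 1·4 + 2·0 + 2·0 + 3·0 = 0
  col δ: 2·0 + 2·0 + 3·0 + 1·0 + 2·-2 + 2·2 + 3·0 = 0
  col ε: 2·-2 + 2·2 + 3·0 + 1·0 + 2·0 + 2·0 + 3·0 = 0
  col ζ: 2·0 + 2·0 + 3·3 + 1·0 + 2·0 + 2·0 + 3·-3 = 0

y = (p0:2, p1:2, p2:3, p3:1, p4:2, p5:2, p6:3)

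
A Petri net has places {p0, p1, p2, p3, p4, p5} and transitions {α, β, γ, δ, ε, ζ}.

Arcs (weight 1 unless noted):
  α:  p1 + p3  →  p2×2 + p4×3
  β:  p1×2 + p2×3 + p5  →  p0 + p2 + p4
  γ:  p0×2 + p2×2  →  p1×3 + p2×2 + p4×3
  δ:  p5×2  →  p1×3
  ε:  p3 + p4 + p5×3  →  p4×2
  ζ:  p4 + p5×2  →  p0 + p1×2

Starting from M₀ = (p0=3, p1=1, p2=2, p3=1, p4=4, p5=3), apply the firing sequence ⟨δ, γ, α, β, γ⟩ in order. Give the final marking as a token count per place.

step 1: fire δ:  (p0=3, p1=1, p2=2, p3=1, p4=4, p5=3) → (p0=3, p1=4, p2=2, p3=1, p4=4, p5=1)
step 2: fire γ:  (p0=3, p1=4, p2=2, p3=1, p4=4, p5=1) → (p0=1, p1=7, p2=2, p3=1, p4=7, p5=1)
step 3: fire α:  (p0=1, p1=7, p2=2, p3=1, p4=7, p5=1) → (p0=1, p1=6, p2=4, p3=0, p4=10, p5=1)
step 4: fire β:  (p0=1, p1=6, p2=4, p3=0, p4=10, p5=1) → (p0=2, p1=4, p2=2, p3=0, p4=11, p5=0)
step 5: fire γ:  (p0=2, p1=4, p2=2, p3=0, p4=11, p5=0) → (p0=0, p1=7, p2=2, p3=0, p4=14, p5=0)

(p0=0, p1=7, p2=2, p3=0, p4=14, p5=0)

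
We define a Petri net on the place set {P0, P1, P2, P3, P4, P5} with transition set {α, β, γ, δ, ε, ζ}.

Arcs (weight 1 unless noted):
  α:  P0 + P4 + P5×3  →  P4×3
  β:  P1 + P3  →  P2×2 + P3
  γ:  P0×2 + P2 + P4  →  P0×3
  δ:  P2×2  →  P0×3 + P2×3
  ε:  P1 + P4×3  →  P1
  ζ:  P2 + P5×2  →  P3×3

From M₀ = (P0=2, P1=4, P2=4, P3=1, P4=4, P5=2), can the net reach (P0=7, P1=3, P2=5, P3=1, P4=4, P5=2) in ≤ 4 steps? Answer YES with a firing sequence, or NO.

NO — not reachable within 4 firings

depth 0: 1 marking
depth 1: 6 markings reached so far
depth 2: 19 markings reached so far
depth 3: 43 markings reached so far
depth 4: 80 markings reached so far
target is not among the 80 markings reachable within 4 steps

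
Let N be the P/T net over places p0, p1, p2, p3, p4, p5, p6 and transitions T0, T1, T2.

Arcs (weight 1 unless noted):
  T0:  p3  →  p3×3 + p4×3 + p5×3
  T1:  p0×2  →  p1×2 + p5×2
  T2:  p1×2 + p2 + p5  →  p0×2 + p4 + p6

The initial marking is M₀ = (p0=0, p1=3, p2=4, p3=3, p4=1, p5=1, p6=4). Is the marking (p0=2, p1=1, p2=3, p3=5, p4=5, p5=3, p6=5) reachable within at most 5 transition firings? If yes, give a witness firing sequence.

YES — reachable via ⟨T0, T2⟩ (2 firings)

step 1: fire T0:  (p0=0, p1=3, p2=4, p3=3, p4=1, p5=1, p6=4) → (p0=0, p1=3, p2=4, p3=5, p4=4, p5=4, p6=4)
step 2: fire T2:  (p0=0, p1=3, p2=4, p3=5, p4=4, p5=4, p6=4) → (p0=2, p1=1, p2=3, p3=5, p4=5, p5=3, p6=5)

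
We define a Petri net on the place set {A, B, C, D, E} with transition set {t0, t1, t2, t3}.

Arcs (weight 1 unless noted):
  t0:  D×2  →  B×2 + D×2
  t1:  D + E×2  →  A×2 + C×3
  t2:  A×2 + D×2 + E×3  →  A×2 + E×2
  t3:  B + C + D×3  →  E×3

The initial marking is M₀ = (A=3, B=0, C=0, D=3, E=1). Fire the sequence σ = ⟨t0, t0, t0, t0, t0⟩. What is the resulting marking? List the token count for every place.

step 1: fire t0:  (A=3, B=0, C=0, D=3, E=1) → (A=3, B=2, C=0, D=3, E=1)
step 2: fire t0:  (A=3, B=2, C=0, D=3, E=1) → (A=3, B=4, C=0, D=3, E=1)
step 3: fire t0:  (A=3, B=4, C=0, D=3, E=1) → (A=3, B=6, C=0, D=3, E=1)
step 4: fire t0:  (A=3, B=6, C=0, D=3, E=1) → (A=3, B=8, C=0, D=3, E=1)
step 5: fire t0:  (A=3, B=8, C=0, D=3, E=1) → (A=3, B=10, C=0, D=3, E=1)

(A=3, B=10, C=0, D=3, E=1)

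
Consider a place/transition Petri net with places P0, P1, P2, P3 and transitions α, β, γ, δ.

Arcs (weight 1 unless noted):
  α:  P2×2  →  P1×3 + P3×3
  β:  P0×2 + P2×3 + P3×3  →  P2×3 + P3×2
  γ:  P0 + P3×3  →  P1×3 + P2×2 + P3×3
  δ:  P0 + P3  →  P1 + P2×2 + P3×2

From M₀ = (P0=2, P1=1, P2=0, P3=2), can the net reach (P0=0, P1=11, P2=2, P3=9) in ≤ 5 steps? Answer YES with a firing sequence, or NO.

depth 0: 1 marking
depth 1: 2 markings reached so far
depth 2: 5 markings reached so far
depth 3: 7 markings reached so far
depth 4: 9 markings reached so far
depth 5: 9 markings reached so far
(frontier empty at depth 5; search complete)
target is not among the 9 markings reachable within 5 steps

NO — not reachable within 5 firings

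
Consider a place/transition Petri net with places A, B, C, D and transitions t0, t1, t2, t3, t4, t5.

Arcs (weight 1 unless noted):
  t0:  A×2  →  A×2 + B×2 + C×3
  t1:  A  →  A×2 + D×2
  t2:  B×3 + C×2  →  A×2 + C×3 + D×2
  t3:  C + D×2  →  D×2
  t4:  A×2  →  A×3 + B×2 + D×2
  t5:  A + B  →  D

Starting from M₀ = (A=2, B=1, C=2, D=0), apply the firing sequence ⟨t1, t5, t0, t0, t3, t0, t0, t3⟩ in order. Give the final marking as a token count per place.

(A=2, B=8, C=12, D=3)

step 1: fire t1:  (A=2, B=1, C=2, D=0) → (A=3, B=1, C=2, D=2)
step 2: fire t5:  (A=3, B=1, C=2, D=2) → (A=2, B=0, C=2, D=3)
step 3: fire t0:  (A=2, B=0, C=2, D=3) → (A=2, B=2, C=5, D=3)
step 4: fire t0:  (A=2, B=2, C=5, D=3) → (A=2, B=4, C=8, D=3)
step 5: fire t3:  (A=2, B=4, C=8, D=3) → (A=2, B=4, C=7, D=3)
step 6: fire t0:  (A=2, B=4, C=7, D=3) → (A=2, B=6, C=10, D=3)
step 7: fire t0:  (A=2, B=6, C=10, D=3) → (A=2, B=8, C=13, D=3)
step 8: fire t3:  (A=2, B=8, C=13, D=3) → (A=2, B=8, C=12, D=3)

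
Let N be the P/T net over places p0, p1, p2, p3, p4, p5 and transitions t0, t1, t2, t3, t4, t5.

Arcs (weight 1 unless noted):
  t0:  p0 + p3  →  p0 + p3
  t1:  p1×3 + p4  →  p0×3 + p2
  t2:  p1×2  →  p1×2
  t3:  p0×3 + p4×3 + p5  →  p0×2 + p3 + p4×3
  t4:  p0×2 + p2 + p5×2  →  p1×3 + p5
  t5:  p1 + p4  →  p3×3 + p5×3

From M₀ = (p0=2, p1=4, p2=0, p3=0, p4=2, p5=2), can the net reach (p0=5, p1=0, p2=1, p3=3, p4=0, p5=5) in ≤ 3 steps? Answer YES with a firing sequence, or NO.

step 1: fire t1:  (p0=2, p1=4, p2=0, p3=0, p4=2, p5=2) → (p0=5, p1=1, p2=1, p3=0, p4=1, p5=2)
step 2: fire t5:  (p0=5, p1=1, p2=1, p3=0, p4=1, p5=2) → (p0=5, p1=0, p2=1, p3=3, p4=0, p5=5)

YES — reachable via ⟨t1, t5⟩ (2 firings)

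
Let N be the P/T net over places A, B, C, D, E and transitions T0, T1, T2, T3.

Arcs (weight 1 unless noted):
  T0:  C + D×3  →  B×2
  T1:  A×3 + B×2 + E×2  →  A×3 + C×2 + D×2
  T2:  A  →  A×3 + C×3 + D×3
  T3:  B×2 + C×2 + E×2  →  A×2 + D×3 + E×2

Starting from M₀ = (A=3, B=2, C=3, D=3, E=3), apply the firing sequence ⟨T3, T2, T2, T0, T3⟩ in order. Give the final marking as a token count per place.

step 1: fire T3:  (A=3, B=2, C=3, D=3, E=3) → (A=5, B=0, C=1, D=6, E=3)
step 2: fire T2:  (A=5, B=0, C=1, D=6, E=3) → (A=7, B=0, C=4, D=9, E=3)
step 3: fire T2:  (A=7, B=0, C=4, D=9, E=3) → (A=9, B=0, C=7, D=12, E=3)
step 4: fire T0:  (A=9, B=0, C=7, D=12, E=3) → (A=9, B=2, C=6, D=9, E=3)
step 5: fire T3:  (A=9, B=2, C=6, D=9, E=3) → (A=11, B=0, C=4, D=12, E=3)

(A=11, B=0, C=4, D=12, E=3)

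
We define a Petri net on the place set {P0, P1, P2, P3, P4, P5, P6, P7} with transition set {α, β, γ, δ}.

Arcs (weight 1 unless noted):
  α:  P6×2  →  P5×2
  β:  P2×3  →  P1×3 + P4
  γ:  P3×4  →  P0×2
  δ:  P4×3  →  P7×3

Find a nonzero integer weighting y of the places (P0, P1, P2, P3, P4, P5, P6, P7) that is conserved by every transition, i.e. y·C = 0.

Incidence matrix C (rows=places, cols=transitions):
        α    β    γ    δ
   P0   0    0    2    0
   P1   0    3    0    0
   P2   0   -3    0    0
   P3   0    0   -4    0
   P4   0    1    0   -3
   P5   2    0    0    0
   P6  -2    0    0    0
   P7   0    0    0    3

Candidate y = [0, 1, 1, 0, 0, 0, 0, 0]; check y·C column-wise:
  col α: 1·0 + 1·0 + 0·2 + 0·-2 = 0
  col β: 1·3 + 1·-3 + 0·1 = 0
  col γ: 0·2 + 1·0 + 1·0 + 0·-4 = 0
  col δ: 1·0 + 1·0 + 0·-3 + 0·3 = 0

y = (P0:0, P1:1, P2:1, P3:0, P4:0, P5:0, P6:0, P7:0)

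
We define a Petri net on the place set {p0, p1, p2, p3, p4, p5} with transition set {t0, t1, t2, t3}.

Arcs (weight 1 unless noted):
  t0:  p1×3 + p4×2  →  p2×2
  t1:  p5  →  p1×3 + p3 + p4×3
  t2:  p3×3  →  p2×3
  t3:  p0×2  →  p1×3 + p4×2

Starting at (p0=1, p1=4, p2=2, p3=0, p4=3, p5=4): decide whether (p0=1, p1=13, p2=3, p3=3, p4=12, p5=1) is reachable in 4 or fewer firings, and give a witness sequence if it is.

NO — not reachable within 4 firings

depth 0: 1 marking
depth 1: 3 markings reached so far
depth 2: 5 markings reached so far
depth 3: 8 markings reached so far
depth 4: 12 markings reached so far
target is not among the 12 markings reachable within 4 steps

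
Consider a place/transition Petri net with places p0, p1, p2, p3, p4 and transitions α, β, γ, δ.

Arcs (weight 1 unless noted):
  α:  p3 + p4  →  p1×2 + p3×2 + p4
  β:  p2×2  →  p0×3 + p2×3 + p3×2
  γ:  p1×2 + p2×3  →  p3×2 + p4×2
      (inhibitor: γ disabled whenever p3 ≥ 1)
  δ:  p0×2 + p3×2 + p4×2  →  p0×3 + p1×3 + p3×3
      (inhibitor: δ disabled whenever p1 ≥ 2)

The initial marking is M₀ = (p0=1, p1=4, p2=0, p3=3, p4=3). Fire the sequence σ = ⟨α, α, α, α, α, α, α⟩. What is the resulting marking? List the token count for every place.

(p0=1, p1=18, p2=0, p3=10, p4=3)

step 1: fire α:  (p0=1, p1=4, p2=0, p3=3, p4=3) → (p0=1, p1=6, p2=0, p3=4, p4=3)
step 2: fire α:  (p0=1, p1=6, p2=0, p3=4, p4=3) → (p0=1, p1=8, p2=0, p3=5, p4=3)
step 3: fire α:  (p0=1, p1=8, p2=0, p3=5, p4=3) → (p0=1, p1=10, p2=0, p3=6, p4=3)
step 4: fire α:  (p0=1, p1=10, p2=0, p3=6, p4=3) → (p0=1, p1=12, p2=0, p3=7, p4=3)
step 5: fire α:  (p0=1, p1=12, p2=0, p3=7, p4=3) → (p0=1, p1=14, p2=0, p3=8, p4=3)
step 6: fire α:  (p0=1, p1=14, p2=0, p3=8, p4=3) → (p0=1, p1=16, p2=0, p3=9, p4=3)
step 7: fire α:  (p0=1, p1=16, p2=0, p3=9, p4=3) → (p0=1, p1=18, p2=0, p3=10, p4=3)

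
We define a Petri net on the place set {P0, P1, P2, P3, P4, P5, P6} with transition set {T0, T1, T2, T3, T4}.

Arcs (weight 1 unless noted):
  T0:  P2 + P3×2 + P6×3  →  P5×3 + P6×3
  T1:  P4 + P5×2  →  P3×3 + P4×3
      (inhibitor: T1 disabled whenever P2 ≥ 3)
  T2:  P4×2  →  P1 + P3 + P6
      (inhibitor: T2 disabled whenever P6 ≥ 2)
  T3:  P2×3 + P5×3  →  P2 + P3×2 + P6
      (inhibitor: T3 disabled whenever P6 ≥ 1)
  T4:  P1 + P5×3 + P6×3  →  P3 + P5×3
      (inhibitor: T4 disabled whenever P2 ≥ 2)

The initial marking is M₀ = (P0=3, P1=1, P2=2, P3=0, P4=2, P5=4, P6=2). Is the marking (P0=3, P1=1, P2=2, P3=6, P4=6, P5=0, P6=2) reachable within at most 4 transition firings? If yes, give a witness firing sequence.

step 1: fire T1:  (P0=3, P1=1, P2=2, P3=0, P4=2, P5=4, P6=2) → (P0=3, P1=1, P2=2, P3=3, P4=4, P5=2, P6=2)
step 2: fire T1:  (P0=3, P1=1, P2=2, P3=3, P4=4, P5=2, P6=2) → (P0=3, P1=1, P2=2, P3=6, P4=6, P5=0, P6=2)

YES — reachable via ⟨T1, T1⟩ (2 firings)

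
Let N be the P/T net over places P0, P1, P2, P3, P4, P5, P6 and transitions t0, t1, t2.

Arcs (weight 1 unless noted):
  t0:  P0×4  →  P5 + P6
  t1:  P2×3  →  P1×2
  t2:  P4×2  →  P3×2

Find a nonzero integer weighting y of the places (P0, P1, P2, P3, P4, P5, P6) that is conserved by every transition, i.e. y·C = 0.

Incidence matrix C (rows=places, cols=transitions):
       t0   t1   t2
   P0  -4    0    0
   P1   0    2    0
   P2   0   -3    0
   P3   0    0    2
   P4   0    0   -2
   P5   1    0    0
   P6   1    0    0

Candidate y = [0, 3, 2, 0, 0, 0, 0]; check y·C column-wise:
  col t0: 0·-4 + 3·0 + 2·0 + 0·1 + 0·1 = 0
  col t1: 3·2 + 2·-3 = 0
  col t2: 3·0 + 2·0 + 0·2 + 0·-2 = 0

y = (P0:0, P1:3, P2:2, P3:0, P4:0, P5:0, P6:0)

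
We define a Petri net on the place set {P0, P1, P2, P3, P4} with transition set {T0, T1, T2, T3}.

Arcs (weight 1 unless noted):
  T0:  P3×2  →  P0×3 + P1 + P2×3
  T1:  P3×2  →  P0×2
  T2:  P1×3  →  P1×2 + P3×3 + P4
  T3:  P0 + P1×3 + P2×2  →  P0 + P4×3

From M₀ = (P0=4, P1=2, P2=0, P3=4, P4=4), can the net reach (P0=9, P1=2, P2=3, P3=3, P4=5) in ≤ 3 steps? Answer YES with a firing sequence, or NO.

step 1: fire T0:  (P0=4, P1=2, P2=0, P3=4, P4=4) → (P0=7, P1=3, P2=3, P3=2, P4=4)
step 2: fire T1:  (P0=7, P1=3, P2=3, P3=2, P4=4) → (P0=9, P1=3, P2=3, P3=0, P4=4)
step 3: fire T2:  (P0=9, P1=3, P2=3, P3=0, P4=4) → (P0=9, P1=2, P2=3, P3=3, P4=5)

YES — reachable via ⟨T0, T1, T2⟩ (3 firings)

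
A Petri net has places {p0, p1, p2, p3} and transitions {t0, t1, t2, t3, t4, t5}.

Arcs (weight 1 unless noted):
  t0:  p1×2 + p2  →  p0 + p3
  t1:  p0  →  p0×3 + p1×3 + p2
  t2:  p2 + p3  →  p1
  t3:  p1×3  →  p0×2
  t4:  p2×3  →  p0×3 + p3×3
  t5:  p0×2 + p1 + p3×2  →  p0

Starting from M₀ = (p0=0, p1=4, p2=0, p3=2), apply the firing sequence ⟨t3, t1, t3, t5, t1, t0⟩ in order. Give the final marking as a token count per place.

(p0=8, p1=1, p2=1, p3=1)

step 1: fire t3:  (p0=0, p1=4, p2=0, p3=2) → (p0=2, p1=1, p2=0, p3=2)
step 2: fire t1:  (p0=2, p1=1, p2=0, p3=2) → (p0=4, p1=4, p2=1, p3=2)
step 3: fire t3:  (p0=4, p1=4, p2=1, p3=2) → (p0=6, p1=1, p2=1, p3=2)
step 4: fire t5:  (p0=6, p1=1, p2=1, p3=2) → (p0=5, p1=0, p2=1, p3=0)
step 5: fire t1:  (p0=5, p1=0, p2=1, p3=0) → (p0=7, p1=3, p2=2, p3=0)
step 6: fire t0:  (p0=7, p1=3, p2=2, p3=0) → (p0=8, p1=1, p2=1, p3=1)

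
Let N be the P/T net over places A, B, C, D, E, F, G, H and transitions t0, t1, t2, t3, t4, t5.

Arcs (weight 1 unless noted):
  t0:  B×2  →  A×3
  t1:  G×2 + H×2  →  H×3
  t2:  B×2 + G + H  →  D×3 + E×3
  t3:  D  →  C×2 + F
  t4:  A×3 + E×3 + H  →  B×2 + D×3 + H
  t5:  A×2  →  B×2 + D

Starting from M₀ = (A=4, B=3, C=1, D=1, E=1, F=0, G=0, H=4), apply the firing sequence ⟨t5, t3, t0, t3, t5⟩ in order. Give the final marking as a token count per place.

step 1: fire t5:  (A=4, B=3, C=1, D=1, E=1, F=0, G=0, H=4) → (A=2, B=5, C=1, D=2, E=1, F=0, G=0, H=4)
step 2: fire t3:  (A=2, B=5, C=1, D=2, E=1, F=0, G=0, H=4) → (A=2, B=5, C=3, D=1, E=1, F=1, G=0, H=4)
step 3: fire t0:  (A=2, B=5, C=3, D=1, E=1, F=1, G=0, H=4) → (A=5, B=3, C=3, D=1, E=1, F=1, G=0, H=4)
step 4: fire t3:  (A=5, B=3, C=3, D=1, E=1, F=1, G=0, H=4) → (A=5, B=3, C=5, D=0, E=1, F=2, G=0, H=4)
step 5: fire t5:  (A=5, B=3, C=5, D=0, E=1, F=2, G=0, H=4) → (A=3, B=5, C=5, D=1, E=1, F=2, G=0, H=4)

(A=3, B=5, C=5, D=1, E=1, F=2, G=0, H=4)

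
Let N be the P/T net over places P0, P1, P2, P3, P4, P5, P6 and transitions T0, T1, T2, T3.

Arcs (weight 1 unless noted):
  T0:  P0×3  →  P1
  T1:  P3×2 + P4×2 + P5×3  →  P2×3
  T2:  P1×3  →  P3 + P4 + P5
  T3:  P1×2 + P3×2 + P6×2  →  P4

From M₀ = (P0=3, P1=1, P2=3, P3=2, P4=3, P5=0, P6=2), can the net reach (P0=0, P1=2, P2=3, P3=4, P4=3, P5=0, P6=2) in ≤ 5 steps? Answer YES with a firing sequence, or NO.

NO — not reachable within 5 firings

depth 0: 1 marking
depth 1: 2 markings reached so far
depth 2: 3 markings reached so far
depth 3: 3 markings reached so far
(frontier empty at depth 3; search complete)
target is not among the 3 markings reachable within 5 steps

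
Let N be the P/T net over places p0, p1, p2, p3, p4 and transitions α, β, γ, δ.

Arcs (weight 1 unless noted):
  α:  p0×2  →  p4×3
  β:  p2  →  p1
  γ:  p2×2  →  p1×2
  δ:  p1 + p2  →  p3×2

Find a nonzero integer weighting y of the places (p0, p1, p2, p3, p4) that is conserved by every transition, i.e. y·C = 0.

Incidence matrix C (rows=places, cols=transitions):
        α    β    γ    δ
   p0  -2    0    0    0
   p1   0    1    2   -1
   p2   0   -1   -2   -1
   p3   0    0    0    2
   p4   3    0    0    0

Candidate y = [0, 1, 1, 1, 0]; check y·C column-wise:
  col α: 0·-2 + 1·0 + 1·0 + 1·0 + 0·3 = 0
  col β: 1·1 + 1·-1 + 1·0 = 0
  col γ: 1·2 + 1·-2 + 1·0 = 0
  col δ: 1·-1 + 1·-1 + 1·2 = 0

y = (p0:0, p1:1, p2:1, p3:1, p4:0)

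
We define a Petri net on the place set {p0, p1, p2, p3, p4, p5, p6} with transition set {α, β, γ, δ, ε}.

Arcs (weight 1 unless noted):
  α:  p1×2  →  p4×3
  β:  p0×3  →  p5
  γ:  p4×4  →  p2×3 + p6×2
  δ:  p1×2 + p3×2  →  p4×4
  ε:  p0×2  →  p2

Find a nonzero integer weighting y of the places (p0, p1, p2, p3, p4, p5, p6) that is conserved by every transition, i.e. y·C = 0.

Incidence matrix C (rows=places, cols=transitions):
        α    β    γ    δ    ε
   p0   0   -3    0    0   -2
   p1  -2    0    0   -2    0
   p2   0    0    3    0    1
   p3   0    0    0   -2    0
   p4   3    0   -4    4    0
   p5   0    1    0    0    0
   p6   0    0    2    0    0

Candidate y = [4, 9, 8, 3, 6, 12, 0]; check y·C column-wise:
  col α: 4·0 + 9·-2 + 8·0 + 3·0 + 6·3 + 12·0 = 0
  col β: 4·-3 + 9·0 + 8·0 + 3·0 + 6·0 + 12·1 = 0
  col γ: 4·0 + 9·0 + 8·3 + 3·0 + 6·-4 + 12·0 + 0·2 = 0
  col δ: 4·0 + 9·-2 + 8·0 + 3·-2 + 6·4 + 12·0 = 0
  col ε: 4·-2 + 9·0 + 8·1 + 3·0 + 6·0 + 12·0 = 0

y = (p0:4, p1:9, p2:8, p3:3, p4:6, p5:12, p6:0)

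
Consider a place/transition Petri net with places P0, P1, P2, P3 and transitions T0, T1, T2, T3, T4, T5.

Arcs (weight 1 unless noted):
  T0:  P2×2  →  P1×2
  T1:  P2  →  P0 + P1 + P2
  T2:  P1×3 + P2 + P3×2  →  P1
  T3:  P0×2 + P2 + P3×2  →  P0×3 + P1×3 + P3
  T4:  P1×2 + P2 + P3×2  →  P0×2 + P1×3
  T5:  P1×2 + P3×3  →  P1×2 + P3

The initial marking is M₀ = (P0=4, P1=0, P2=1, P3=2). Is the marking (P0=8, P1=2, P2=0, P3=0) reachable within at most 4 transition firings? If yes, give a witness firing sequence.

NO — not reachable within 4 firings

depth 0: 1 marking
depth 1: 3 markings reached so far
depth 2: 5 markings reached so far
depth 3: 8 markings reached so far
depth 4: 12 markings reached so far
target is not among the 12 markings reachable within 4 steps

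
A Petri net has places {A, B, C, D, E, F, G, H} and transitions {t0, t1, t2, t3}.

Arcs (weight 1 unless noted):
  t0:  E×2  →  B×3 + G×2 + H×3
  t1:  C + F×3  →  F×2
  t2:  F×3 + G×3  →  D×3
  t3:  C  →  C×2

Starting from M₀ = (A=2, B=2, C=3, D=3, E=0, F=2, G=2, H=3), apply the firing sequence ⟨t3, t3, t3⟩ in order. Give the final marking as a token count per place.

step 1: fire t3:  (A=2, B=2, C=3, D=3, E=0, F=2, G=2, H=3) → (A=2, B=2, C=4, D=3, E=0, F=2, G=2, H=3)
step 2: fire t3:  (A=2, B=2, C=4, D=3, E=0, F=2, G=2, H=3) → (A=2, B=2, C=5, D=3, E=0, F=2, G=2, H=3)
step 3: fire t3:  (A=2, B=2, C=5, D=3, E=0, F=2, G=2, H=3) → (A=2, B=2, C=6, D=3, E=0, F=2, G=2, H=3)

(A=2, B=2, C=6, D=3, E=0, F=2, G=2, H=3)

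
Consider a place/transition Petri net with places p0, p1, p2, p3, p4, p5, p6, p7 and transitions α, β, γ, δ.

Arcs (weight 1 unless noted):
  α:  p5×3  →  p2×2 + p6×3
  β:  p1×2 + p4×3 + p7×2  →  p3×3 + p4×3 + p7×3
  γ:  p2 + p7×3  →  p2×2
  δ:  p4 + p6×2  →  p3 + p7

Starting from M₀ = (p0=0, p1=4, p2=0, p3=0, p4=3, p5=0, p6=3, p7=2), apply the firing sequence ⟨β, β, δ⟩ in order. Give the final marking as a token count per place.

step 1: fire β:  (p0=0, p1=4, p2=0, p3=0, p4=3, p5=0, p6=3, p7=2) → (p0=0, p1=2, p2=0, p3=3, p4=3, p5=0, p6=3, p7=3)
step 2: fire β:  (p0=0, p1=2, p2=0, p3=3, p4=3, p5=0, p6=3, p7=3) → (p0=0, p1=0, p2=0, p3=6, p4=3, p5=0, p6=3, p7=4)
step 3: fire δ:  (p0=0, p1=0, p2=0, p3=6, p4=3, p5=0, p6=3, p7=4) → (p0=0, p1=0, p2=0, p3=7, p4=2, p5=0, p6=1, p7=5)

(p0=0, p1=0, p2=0, p3=7, p4=2, p5=0, p6=1, p7=5)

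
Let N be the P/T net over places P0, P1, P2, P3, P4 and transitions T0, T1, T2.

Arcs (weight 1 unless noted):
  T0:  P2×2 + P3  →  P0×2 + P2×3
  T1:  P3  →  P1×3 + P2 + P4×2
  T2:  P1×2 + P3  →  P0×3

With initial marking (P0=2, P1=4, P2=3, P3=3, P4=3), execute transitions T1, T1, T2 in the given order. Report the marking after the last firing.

step 1: fire T1:  (P0=2, P1=4, P2=3, P3=3, P4=3) → (P0=2, P1=7, P2=4, P3=2, P4=5)
step 2: fire T1:  (P0=2, P1=7, P2=4, P3=2, P4=5) → (P0=2, P1=10, P2=5, P3=1, P4=7)
step 3: fire T2:  (P0=2, P1=10, P2=5, P3=1, P4=7) → (P0=5, P1=8, P2=5, P3=0, P4=7)

(P0=5, P1=8, P2=5, P3=0, P4=7)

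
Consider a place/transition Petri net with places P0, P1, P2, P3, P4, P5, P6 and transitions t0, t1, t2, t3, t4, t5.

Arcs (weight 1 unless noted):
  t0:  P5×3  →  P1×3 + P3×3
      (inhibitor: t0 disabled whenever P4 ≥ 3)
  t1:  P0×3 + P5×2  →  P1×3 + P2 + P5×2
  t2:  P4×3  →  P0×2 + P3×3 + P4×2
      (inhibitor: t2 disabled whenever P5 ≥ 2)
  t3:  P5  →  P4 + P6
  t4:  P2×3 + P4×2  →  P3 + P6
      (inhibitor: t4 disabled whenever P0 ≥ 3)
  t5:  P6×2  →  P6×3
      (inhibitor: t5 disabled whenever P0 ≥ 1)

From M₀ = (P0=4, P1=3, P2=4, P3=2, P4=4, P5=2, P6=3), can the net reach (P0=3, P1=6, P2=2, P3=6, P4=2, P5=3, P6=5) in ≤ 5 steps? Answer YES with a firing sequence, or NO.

NO — not reachable within 5 firings

depth 0: 1 marking
depth 1: 3 markings reached so far
depth 2: 7 markings reached so far
depth 3: 12 markings reached so far
depth 4: 18 markings reached so far
depth 5: 22 markings reached so far
target is not among the 22 markings reachable within 5 steps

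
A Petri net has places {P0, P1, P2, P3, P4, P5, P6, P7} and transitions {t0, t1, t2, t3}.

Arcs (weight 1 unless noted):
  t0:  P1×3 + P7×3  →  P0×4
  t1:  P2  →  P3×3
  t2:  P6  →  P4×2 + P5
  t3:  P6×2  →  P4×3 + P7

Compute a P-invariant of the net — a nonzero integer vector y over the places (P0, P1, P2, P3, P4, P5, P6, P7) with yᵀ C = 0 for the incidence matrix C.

Incidence matrix C (rows=places, cols=transitions):
       t0   t1   t2   t3
   P0   4    0    0    0
   P1  -3    0    0    0
   P2   0   -1    0    0
   P3   0    3    0    0
   P4   0    0    2    3
   P5   0    0    1    0
   P6   0    0   -1   -2
   P7  -3    0    0    1

Candidate y = [3, 4, 0, 0, 0, 0, 0, 0]; check y·C column-wise:
  col t0: 3·4 + 4·-3 + 0·-3 = 0
  col t1: 3·0 + 4·0 + 0·-1 + 0·3 = 0
  col t2: 3·0 + 4·0 + 0·2 + 0·1 + 0·-1 = 0
  col t3: 3·0 + 4·0 + 0·3 + 0·-2 + 0·1 = 0

y = (P0:3, P1:4, P2:0, P3:0, P4:0, P5:0, P6:0, P7:0)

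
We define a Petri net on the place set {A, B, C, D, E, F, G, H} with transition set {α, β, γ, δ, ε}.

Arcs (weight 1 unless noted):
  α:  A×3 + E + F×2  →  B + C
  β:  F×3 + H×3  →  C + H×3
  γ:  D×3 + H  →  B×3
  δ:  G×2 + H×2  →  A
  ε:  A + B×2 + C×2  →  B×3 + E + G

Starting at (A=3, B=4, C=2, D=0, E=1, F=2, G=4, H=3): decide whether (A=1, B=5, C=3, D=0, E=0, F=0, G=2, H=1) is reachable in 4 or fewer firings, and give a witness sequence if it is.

YES — reachable via ⟨α, δ⟩ (2 firings)

step 1: fire α:  (A=3, B=4, C=2, D=0, E=1, F=2, G=4, H=3) → (A=0, B=5, C=3, D=0, E=0, F=0, G=4, H=3)
step 2: fire δ:  (A=0, B=5, C=3, D=0, E=0, F=0, G=4, H=3) → (A=1, B=5, C=3, D=0, E=0, F=0, G=2, H=1)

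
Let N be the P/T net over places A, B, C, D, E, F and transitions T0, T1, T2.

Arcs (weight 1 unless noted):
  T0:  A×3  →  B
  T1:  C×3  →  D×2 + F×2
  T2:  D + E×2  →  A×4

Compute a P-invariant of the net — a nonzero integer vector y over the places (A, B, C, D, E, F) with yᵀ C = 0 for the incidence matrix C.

y = (A:3, B:9, C:8, D:12, E:0, F:0)

Incidence matrix C (rows=places, cols=transitions):
       T0   T1   T2
    A  -3    0    4
    B   1    0    0
    C   0   -3    0
    D   0    2   -1
    E   0    0   -2
    F   0    2    0

Candidate y = [3, 9, 8, 12, 0, 0]; check y·C column-wise:
  col T0: 3·-3 + 9·1 + 8·0 + 12·0 = 0
  col T1: 3·0 + 9·0 + 8·-3 + 12·2 + 0·2 = 0
  col T2: 3·4 + 9·0 + 8·0 + 12·-1 + 0·-2 = 0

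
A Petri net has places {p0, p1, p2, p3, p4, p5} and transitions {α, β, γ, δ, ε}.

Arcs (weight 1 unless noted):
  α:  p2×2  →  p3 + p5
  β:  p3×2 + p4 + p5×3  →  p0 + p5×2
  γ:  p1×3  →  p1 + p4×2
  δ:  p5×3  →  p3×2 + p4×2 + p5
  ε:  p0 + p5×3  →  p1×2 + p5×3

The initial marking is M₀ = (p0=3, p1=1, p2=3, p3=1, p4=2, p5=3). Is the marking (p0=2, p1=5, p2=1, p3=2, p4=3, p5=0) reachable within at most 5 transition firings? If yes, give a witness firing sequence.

depth 0: 1 marking
depth 1: 4 markings reached so far
depth 2: 10 markings reached so far
depth 3: 19 markings reached so far
depth 4: 30 markings reached so far
depth 5: 41 markings reached so far
target is not among the 41 markings reachable within 5 steps

NO — not reachable within 5 firings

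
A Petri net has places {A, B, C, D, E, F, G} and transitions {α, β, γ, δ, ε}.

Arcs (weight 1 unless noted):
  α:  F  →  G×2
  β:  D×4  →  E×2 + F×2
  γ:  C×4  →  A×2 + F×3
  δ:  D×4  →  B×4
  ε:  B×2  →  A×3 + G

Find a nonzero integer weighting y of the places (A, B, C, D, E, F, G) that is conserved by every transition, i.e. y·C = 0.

y = (A:2, B:3, C:1, D:3, E:6, F:0, G:0)

Incidence matrix C (rows=places, cols=transitions):
        α    β    γ    δ    ε
    A   0    0    2    0    3
    B   0    0    0    4   -2
    C   0    0   -4    0    0
    D   0   -4    0   -4    0
    E   0    2    0    0    0
    F  -1    2    3    0    0
    G   2    0    0    0    1

Candidate y = [2, 3, 1, 3, 6, 0, 0]; check y·C column-wise:
  col α: 2·0 + 3·0 + 1·0 + 3·0 + 6·0 + 0·-1 + 0·2 = 0
  col β: 2·0 + 3·0 + 1·0 + 3·-4 + 6·2 + 0·2 = 0
  col γ: 2·2 + 3·0 + 1·-4 + 3·0 + 6·0 + 0·3 = 0
  col δ: 2·0 + 3·4 + 1·0 + 3·-4 + 6·0 = 0
  col ε: 2·3 + 3·-2 + 1·0 + 3·0 + 6·0 + 0·1 = 0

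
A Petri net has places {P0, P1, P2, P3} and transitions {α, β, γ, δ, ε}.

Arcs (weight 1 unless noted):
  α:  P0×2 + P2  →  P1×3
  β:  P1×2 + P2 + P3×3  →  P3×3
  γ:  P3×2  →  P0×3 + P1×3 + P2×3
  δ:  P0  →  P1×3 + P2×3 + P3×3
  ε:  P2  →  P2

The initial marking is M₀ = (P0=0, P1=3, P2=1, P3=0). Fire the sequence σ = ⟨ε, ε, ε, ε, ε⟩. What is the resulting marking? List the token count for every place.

(P0=0, P1=3, P2=1, P3=0)

step 1: fire ε:  (P0=0, P1=3, P2=1, P3=0) → (P0=0, P1=3, P2=1, P3=0)
step 2: fire ε:  (P0=0, P1=3, P2=1, P3=0) → (P0=0, P1=3, P2=1, P3=0)
step 3: fire ε:  (P0=0, P1=3, P2=1, P3=0) → (P0=0, P1=3, P2=1, P3=0)
step 4: fire ε:  (P0=0, P1=3, P2=1, P3=0) → (P0=0, P1=3, P2=1, P3=0)
step 5: fire ε:  (P0=0, P1=3, P2=1, P3=0) → (P0=0, P1=3, P2=1, P3=0)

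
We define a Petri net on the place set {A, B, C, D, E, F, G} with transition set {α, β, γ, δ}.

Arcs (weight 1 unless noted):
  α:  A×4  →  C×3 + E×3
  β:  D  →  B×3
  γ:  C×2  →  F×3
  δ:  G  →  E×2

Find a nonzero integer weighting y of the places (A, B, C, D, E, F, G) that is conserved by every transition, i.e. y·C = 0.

y = (A:0, B:1, C:0, D:3, E:0, F:0, G:0)

Incidence matrix C (rows=places, cols=transitions):
        α    β    γ    δ
    A  -4    0    0    0
    B   0    3    0    0
    C   3    0   -2    0
    D   0   -1    0    0
    E   3    0    0    2
    F   0    0    3    0
    G   0    0    0   -1

Candidate y = [0, 1, 0, 3, 0, 0, 0]; check y·C column-wise:
  col α: 0·-4 + 1·0 + 0·3 + 3·0 + 0·3 = 0
  col β: 1·3 + 3·-1 = 0
  col γ: 1·0 + 0·-2 + 3·0 + 0·3 = 0
  col δ: 1·0 + 3·0 + 0·2 + 0·-1 = 0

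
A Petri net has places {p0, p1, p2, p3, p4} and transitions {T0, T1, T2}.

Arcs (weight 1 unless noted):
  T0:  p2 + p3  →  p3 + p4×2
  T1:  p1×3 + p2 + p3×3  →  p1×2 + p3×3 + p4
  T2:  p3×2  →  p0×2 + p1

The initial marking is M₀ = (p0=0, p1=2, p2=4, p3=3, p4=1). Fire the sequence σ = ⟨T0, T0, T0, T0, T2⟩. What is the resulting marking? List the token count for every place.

(p0=2, p1=3, p2=0, p3=1, p4=9)

step 1: fire T0:  (p0=0, p1=2, p2=4, p3=3, p4=1) → (p0=0, p1=2, p2=3, p3=3, p4=3)
step 2: fire T0:  (p0=0, p1=2, p2=3, p3=3, p4=3) → (p0=0, p1=2, p2=2, p3=3, p4=5)
step 3: fire T0:  (p0=0, p1=2, p2=2, p3=3, p4=5) → (p0=0, p1=2, p2=1, p3=3, p4=7)
step 4: fire T0:  (p0=0, p1=2, p2=1, p3=3, p4=7) → (p0=0, p1=2, p2=0, p3=3, p4=9)
step 5: fire T2:  (p0=0, p1=2, p2=0, p3=3, p4=9) → (p0=2, p1=3, p2=0, p3=1, p4=9)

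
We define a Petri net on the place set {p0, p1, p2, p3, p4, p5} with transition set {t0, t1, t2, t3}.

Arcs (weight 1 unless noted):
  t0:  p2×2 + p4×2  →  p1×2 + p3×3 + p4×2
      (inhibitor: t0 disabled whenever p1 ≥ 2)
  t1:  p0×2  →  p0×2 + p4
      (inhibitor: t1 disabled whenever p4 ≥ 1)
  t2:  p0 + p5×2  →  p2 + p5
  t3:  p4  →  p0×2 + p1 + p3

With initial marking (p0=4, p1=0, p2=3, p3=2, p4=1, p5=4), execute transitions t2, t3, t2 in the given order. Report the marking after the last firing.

(p0=4, p1=1, p2=5, p3=3, p4=0, p5=2)

step 1: fire t2:  (p0=4, p1=0, p2=3, p3=2, p4=1, p5=4) → (p0=3, p1=0, p2=4, p3=2, p4=1, p5=3)
step 2: fire t3:  (p0=3, p1=0, p2=4, p3=2, p4=1, p5=3) → (p0=5, p1=1, p2=4, p3=3, p4=0, p5=3)
step 3: fire t2:  (p0=5, p1=1, p2=4, p3=3, p4=0, p5=3) → (p0=4, p1=1, p2=5, p3=3, p4=0, p5=2)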